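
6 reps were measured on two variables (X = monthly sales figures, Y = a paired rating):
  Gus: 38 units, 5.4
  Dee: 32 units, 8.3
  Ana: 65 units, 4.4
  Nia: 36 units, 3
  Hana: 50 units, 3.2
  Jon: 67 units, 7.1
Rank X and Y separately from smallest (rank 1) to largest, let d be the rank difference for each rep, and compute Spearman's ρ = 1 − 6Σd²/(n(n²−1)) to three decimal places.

-0.029

Ranks of variable 1: 3, 1, 5, 2, 4, 6
Ranks of variable 2: 4, 6, 3, 1, 2, 5
d = r₁ − r₂: -1, -5, 2, 1, 2, 1
d²: 1, 25, 4, 1, 4, 1; Σd² = 36
ρ = 1 − 6·36/(6·35) = 1 − 216/210 = -0.029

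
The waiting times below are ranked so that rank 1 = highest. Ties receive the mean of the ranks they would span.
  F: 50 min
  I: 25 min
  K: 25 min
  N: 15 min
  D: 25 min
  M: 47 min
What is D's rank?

4

Sorted (descending): 50, 47, 25, 25, 25, 15
The 3 values of 25 occupy positions 3–5 → average rank 4.
D has value 25 min → rank 4.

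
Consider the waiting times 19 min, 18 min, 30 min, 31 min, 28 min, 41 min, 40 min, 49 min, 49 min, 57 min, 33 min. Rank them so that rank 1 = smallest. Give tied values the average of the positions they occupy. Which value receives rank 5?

Sorted (ascending): 18, 19, 28, 30, 31, 33, 40, 41, 49, 49, 57
The 2 values of 49 occupy positions 9–10 → average rank (9+10)/2 = 9.5.
Rank 5 → value 31.

31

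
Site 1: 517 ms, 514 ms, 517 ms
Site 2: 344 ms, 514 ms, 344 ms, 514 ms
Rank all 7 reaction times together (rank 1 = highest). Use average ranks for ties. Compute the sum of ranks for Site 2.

Sorted (descending): 517, 517, 514, 514, 514, 344, 344
The 2 values of 517 occupy positions 1–2 → average rank (1+2)/2 = 1.5.
The 3 values of 514 occupy positions 3–5 → average rank 4.
The 2 values of 344 occupy positions 6–7 → average rank (6+7)/2 = 6.5.
Site 2 values → pooled ranks: 344→6.5, 514→4, 344→6.5, 514→4
Rank sum = 6.5 + 4 + 6.5 + 4 = 21

21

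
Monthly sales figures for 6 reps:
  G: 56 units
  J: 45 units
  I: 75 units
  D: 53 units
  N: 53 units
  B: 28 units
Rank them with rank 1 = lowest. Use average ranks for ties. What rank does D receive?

3.5

Sorted (ascending): 28, 45, 53, 53, 56, 75
The 2 values of 53 occupy positions 3–4 → average rank (3+4)/2 = 3.5.
D has value 53 units → rank 3.5.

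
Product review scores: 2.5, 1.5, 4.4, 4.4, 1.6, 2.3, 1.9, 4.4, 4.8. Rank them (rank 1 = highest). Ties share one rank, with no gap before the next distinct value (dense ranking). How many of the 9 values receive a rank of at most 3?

5

Sorted (descending): 4.8, 4.4, 4.4, 4.4, 2.5, 2.3, 1.9, 1.6, 1.5
The 3 values of 4.4 share dense rank 2.
Remaining distinct values take the next consecutive integers.
Ranks ≤ 3: {1, 2, 2, 2, 3} → 5 values.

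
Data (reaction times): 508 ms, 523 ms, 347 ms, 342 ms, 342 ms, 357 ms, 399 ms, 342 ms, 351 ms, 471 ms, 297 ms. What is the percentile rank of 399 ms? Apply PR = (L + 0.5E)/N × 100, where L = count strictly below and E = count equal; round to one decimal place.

N = 11.
Strictly below 399: 7. Equal to 399: 1.
PR = (7 + 0.5·1)/11 × 100 = 68.2

68.2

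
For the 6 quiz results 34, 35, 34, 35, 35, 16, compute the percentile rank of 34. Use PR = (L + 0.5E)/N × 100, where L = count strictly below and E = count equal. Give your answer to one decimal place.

33.3

N = 6.
Strictly below 34: 1. Equal to 34: 2.
PR = (1 + 0.5·2)/6 × 100 = 33.3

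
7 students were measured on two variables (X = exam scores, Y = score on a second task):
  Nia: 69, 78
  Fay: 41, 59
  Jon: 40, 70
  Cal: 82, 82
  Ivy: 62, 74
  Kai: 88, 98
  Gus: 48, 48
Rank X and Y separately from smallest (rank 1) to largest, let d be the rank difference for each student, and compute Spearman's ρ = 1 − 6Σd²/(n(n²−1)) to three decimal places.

0.857

Ranks of variable 1: 5, 2, 1, 6, 4, 7, 3
Ranks of variable 2: 5, 2, 3, 6, 4, 7, 1
d = r₁ − r₂: 0, 0, -2, 0, 0, 0, 2
d²: 0, 0, 4, 0, 0, 0, 4; Σd² = 8
ρ = 1 − 6·8/(7·48) = 1 − 48/336 = 0.857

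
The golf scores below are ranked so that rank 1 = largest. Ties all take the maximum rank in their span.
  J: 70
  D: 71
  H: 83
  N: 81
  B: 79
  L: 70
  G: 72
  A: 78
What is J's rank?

Sorted (descending): 83, 81, 79, 78, 72, 71, 70, 70
The 2 values of 70 occupy positions 7–8 → each gets rank 8.
J has value 70 → rank 8.

8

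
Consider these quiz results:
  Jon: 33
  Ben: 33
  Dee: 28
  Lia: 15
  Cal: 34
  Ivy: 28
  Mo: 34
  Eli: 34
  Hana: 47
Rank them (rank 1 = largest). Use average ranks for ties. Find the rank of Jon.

Sorted (descending): 47, 34, 34, 34, 33, 33, 28, 28, 15
The 3 values of 34 occupy positions 2–4 → average rank 3.
The 2 values of 33 occupy positions 5–6 → average rank (5+6)/2 = 5.5.
The 2 values of 28 occupy positions 7–8 → average rank (7+8)/2 = 7.5.
Jon has value 33 → rank 5.5.

5.5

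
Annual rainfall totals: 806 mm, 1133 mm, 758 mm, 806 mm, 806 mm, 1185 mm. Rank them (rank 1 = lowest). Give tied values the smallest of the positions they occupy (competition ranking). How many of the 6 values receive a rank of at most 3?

4

Sorted (ascending): 758, 806, 806, 806, 1133, 1185
The 3 values of 806 occupy positions 2–4 → each gets rank 2.
Ranks ≤ 3: {1, 2, 2, 2} → 4 values.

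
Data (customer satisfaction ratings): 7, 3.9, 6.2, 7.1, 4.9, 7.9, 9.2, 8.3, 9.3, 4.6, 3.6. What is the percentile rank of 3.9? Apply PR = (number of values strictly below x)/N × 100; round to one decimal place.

9.1

N = 11.
Strictly below 3.9: 1. Equal to 3.9: 1.
PR = 1/11 × 100 = 9.1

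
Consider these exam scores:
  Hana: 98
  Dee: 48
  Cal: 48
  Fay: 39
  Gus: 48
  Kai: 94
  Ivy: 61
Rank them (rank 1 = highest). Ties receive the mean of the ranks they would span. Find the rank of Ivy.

3

Sorted (descending): 98, 94, 61, 48, 48, 48, 39
The 3 values of 48 occupy positions 4–6 → average rank 5.
Ivy has value 61 → rank 3.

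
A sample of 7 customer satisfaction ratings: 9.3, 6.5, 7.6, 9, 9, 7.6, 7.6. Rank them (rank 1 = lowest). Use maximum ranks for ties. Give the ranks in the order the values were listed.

Sorted (ascending): 6.5, 7.6, 7.6, 7.6, 9, 9, 9.3
The 3 values of 7.6 occupy positions 2–4 → each gets rank 4.
The 2 values of 9 occupy positions 5–6 → each gets rank 6.

7, 1, 4, 6, 6, 4, 4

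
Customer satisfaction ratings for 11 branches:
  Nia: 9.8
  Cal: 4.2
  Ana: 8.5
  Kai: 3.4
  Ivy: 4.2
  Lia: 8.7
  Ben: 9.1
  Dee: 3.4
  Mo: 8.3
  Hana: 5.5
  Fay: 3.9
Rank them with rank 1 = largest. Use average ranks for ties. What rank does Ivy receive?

7.5

Sorted (descending): 9.8, 9.1, 8.7, 8.5, 8.3, 5.5, 4.2, 4.2, 3.9, 3.4, 3.4
The 2 values of 4.2 occupy positions 7–8 → average rank (7+8)/2 = 7.5.
The 2 values of 3.4 occupy positions 10–11 → average rank (10+11)/2 = 10.5.
Ivy has value 4.2 → rank 7.5.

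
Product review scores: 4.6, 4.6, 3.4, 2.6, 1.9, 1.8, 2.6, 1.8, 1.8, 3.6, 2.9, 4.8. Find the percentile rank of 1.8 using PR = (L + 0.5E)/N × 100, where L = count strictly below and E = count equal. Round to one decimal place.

12.5

N = 12.
Strictly below 1.8: 0. Equal to 1.8: 3.
PR = (0 + 0.5·3)/12 × 100 = 12.5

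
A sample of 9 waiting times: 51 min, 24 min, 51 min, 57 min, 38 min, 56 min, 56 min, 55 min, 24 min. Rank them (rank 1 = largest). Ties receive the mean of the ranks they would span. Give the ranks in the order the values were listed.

5.5, 8.5, 5.5, 1, 7, 2.5, 2.5, 4, 8.5

Sorted (descending): 57, 56, 56, 55, 51, 51, 38, 24, 24
The 2 values of 56 occupy positions 2–3 → average rank (2+3)/2 = 2.5.
The 2 values of 51 occupy positions 5–6 → average rank (5+6)/2 = 5.5.
The 2 values of 24 occupy positions 8–9 → average rank (8+9)/2 = 8.5.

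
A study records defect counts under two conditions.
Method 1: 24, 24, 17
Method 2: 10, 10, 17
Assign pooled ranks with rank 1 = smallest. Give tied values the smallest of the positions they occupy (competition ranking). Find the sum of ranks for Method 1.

13

Sorted (ascending): 10, 10, 17, 17, 24, 24
The 2 values of 10 occupy positions 1–2 → each gets rank 1.
The 2 values of 17 occupy positions 3–4 → each gets rank 3.
The 2 values of 24 occupy positions 5–6 → each gets rank 5.
Method 1 values → pooled ranks: 24→5, 24→5, 17→3
Rank sum = 5 + 5 + 3 = 13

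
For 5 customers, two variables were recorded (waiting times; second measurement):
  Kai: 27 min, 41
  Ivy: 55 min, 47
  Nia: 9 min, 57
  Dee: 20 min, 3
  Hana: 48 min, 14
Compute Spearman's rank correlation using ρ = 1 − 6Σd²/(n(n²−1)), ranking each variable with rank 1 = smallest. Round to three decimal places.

Ranks of variable 1: 3, 5, 1, 2, 4
Ranks of variable 2: 3, 4, 5, 1, 2
d = r₁ − r₂: 0, 1, -4, 1, 2
d²: 0, 1, 16, 1, 4; Σd² = 22
ρ = 1 − 6·22/(5·24) = 1 − 132/120 = -0.100

-0.100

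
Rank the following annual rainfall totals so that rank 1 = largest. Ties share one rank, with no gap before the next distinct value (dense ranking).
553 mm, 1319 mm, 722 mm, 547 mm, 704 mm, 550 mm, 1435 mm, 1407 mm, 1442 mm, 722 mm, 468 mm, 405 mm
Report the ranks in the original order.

Sorted (descending): 1442, 1435, 1407, 1319, 722, 722, 704, 553, 550, 547, 468, 405
The 2 values of 722 share dense rank 5.
Remaining distinct values take the next consecutive integers.

7, 4, 5, 9, 6, 8, 2, 3, 1, 5, 10, 11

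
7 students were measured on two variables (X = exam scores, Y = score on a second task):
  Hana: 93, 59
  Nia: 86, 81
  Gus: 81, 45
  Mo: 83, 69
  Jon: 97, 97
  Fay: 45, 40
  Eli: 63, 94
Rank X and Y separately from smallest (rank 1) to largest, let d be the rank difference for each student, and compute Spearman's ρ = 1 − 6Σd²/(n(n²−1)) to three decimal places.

0.536

Ranks of variable 1: 6, 5, 3, 4, 7, 1, 2
Ranks of variable 2: 3, 5, 2, 4, 7, 1, 6
d = r₁ − r₂: 3, 0, 1, 0, 0, 0, -4
d²: 9, 0, 1, 0, 0, 0, 16; Σd² = 26
ρ = 1 − 6·26/(7·48) = 1 − 156/336 = 0.536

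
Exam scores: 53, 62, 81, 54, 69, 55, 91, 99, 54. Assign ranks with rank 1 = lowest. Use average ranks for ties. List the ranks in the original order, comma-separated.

1, 5, 7, 2.5, 6, 4, 8, 9, 2.5

Sorted (ascending): 53, 54, 54, 55, 62, 69, 81, 91, 99
The 2 values of 54 occupy positions 2–3 → average rank (2+3)/2 = 2.5.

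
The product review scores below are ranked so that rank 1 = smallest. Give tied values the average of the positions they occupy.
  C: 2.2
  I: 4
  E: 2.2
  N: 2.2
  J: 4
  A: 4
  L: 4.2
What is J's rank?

5

Sorted (ascending): 2.2, 2.2, 2.2, 4, 4, 4, 4.2
The 3 values of 2.2 occupy positions 1–3 → average rank 2.
The 3 values of 4 occupy positions 4–6 → average rank 5.
J has value 4 → rank 5.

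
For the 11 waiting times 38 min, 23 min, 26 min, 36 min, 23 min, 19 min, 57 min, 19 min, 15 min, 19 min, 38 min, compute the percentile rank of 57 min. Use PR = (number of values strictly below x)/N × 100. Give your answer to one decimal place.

90.9

N = 11.
Strictly below 57: 10. Equal to 57: 1.
PR = 10/11 × 100 = 90.9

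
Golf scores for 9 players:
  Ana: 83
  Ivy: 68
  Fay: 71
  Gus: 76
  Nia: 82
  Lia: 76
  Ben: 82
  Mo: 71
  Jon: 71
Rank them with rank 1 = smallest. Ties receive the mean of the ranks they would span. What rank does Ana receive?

9

Sorted (ascending): 68, 71, 71, 71, 76, 76, 82, 82, 83
The 3 values of 71 occupy positions 2–4 → average rank 3.
The 2 values of 76 occupy positions 5–6 → average rank (5+6)/2 = 5.5.
The 2 values of 82 occupy positions 7–8 → average rank (7+8)/2 = 7.5.
Ana has value 83 → rank 9.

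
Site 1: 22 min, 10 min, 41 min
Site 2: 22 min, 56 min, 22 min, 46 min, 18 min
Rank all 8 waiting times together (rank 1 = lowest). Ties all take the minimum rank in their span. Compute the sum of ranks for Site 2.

Sorted (ascending): 10, 18, 22, 22, 22, 41, 46, 56
The 3 values of 22 occupy positions 3–5 → each gets rank 3.
Site 2 values → pooled ranks: 22→3, 56→8, 22→3, 46→7, 18→2
Rank sum = 3 + 8 + 3 + 7 + 2 = 23

23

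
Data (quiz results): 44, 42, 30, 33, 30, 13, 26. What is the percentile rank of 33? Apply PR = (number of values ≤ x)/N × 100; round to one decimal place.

71.4

N = 7.
Strictly below 33: 4. Equal to 33: 1.
PR = 5/7 × 100 = 71.4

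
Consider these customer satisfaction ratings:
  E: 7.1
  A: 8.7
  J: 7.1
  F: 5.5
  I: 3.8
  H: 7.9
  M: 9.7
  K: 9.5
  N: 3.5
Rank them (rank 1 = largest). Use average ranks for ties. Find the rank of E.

Sorted (descending): 9.7, 9.5, 8.7, 7.9, 7.1, 7.1, 5.5, 3.8, 3.5
The 2 values of 7.1 occupy positions 5–6 → average rank (5+6)/2 = 5.5.
E has value 7.1 → rank 5.5.

5.5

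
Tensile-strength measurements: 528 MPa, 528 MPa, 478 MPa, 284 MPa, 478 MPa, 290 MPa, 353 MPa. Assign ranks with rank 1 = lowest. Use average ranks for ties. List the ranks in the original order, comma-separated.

Sorted (ascending): 284, 290, 353, 478, 478, 528, 528
The 2 values of 478 occupy positions 4–5 → average rank (4+5)/2 = 4.5.
The 2 values of 528 occupy positions 6–7 → average rank (6+7)/2 = 6.5.

6.5, 6.5, 4.5, 1, 4.5, 2, 3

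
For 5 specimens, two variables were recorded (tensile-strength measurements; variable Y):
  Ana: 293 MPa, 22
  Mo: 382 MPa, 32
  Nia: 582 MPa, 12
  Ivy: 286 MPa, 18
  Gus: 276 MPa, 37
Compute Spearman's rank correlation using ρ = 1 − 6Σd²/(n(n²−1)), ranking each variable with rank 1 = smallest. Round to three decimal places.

Ranks of variable 1: 3, 4, 5, 2, 1
Ranks of variable 2: 3, 4, 1, 2, 5
d = r₁ − r₂: 0, 0, 4, 0, -4
d²: 0, 0, 16, 0, 16; Σd² = 32
ρ = 1 − 6·32/(5·24) = 1 − 192/120 = -0.600

-0.600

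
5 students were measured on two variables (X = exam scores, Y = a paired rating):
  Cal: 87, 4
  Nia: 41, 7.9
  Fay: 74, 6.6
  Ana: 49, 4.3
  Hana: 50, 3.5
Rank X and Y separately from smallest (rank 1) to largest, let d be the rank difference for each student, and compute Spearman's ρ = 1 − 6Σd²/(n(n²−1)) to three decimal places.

-0.500

Ranks of variable 1: 5, 1, 4, 2, 3
Ranks of variable 2: 2, 5, 4, 3, 1
d = r₁ − r₂: 3, -4, 0, -1, 2
d²: 9, 16, 0, 1, 4; Σd² = 30
ρ = 1 − 6·30/(5·24) = 1 − 180/120 = -0.500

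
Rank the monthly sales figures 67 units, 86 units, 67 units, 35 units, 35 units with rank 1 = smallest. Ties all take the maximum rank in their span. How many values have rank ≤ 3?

2

Sorted (ascending): 35, 35, 67, 67, 86
The 2 values of 35 occupy positions 1–2 → each gets rank 2.
The 2 values of 67 occupy positions 3–4 → each gets rank 4.
Ranks ≤ 3: {2, 2} → 2 values.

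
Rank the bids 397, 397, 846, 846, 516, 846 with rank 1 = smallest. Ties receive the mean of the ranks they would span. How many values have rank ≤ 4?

3

Sorted (ascending): 397, 397, 516, 846, 846, 846
The 2 values of 397 occupy positions 1–2 → average rank (1+2)/2 = 1.5.
The 3 values of 846 occupy positions 4–6 → average rank 5.
Ranks ≤ 4: {1.5, 1.5, 3} → 3 values.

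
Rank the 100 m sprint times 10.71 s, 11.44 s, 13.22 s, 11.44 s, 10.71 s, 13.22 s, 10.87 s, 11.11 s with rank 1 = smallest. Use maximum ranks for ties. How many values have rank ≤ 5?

Sorted (ascending): 10.71, 10.71, 10.87, 11.11, 11.44, 11.44, 13.22, 13.22
The 2 values of 10.71 occupy positions 1–2 → each gets rank 2.
The 2 values of 11.44 occupy positions 5–6 → each gets rank 6.
The 2 values of 13.22 occupy positions 7–8 → each gets rank 8.
Ranks ≤ 5: {2, 2, 3, 4} → 4 values.

4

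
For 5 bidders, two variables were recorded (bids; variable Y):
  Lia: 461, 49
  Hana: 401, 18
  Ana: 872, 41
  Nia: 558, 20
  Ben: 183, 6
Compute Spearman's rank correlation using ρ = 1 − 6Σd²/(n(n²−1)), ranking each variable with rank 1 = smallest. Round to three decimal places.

Ranks of variable 1: 3, 2, 5, 4, 1
Ranks of variable 2: 5, 2, 4, 3, 1
d = r₁ − r₂: -2, 0, 1, 1, 0
d²: 4, 0, 1, 1, 0; Σd² = 6
ρ = 1 − 6·6/(5·24) = 1 − 36/120 = 0.700

0.700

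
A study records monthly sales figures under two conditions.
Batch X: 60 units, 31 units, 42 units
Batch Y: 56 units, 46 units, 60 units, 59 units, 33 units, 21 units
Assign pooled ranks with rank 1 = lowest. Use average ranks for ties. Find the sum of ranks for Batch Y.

Sorted (ascending): 21, 31, 33, 42, 46, 56, 59, 60, 60
The 2 values of 60 occupy positions 8–9 → average rank (8+9)/2 = 8.5.
Batch Y values → pooled ranks: 56→6, 46→5, 60→8.5, 59→7, 33→3, 21→1
Rank sum = 6 + 5 + 8.5 + 7 + 3 + 1 = 30.5

30.5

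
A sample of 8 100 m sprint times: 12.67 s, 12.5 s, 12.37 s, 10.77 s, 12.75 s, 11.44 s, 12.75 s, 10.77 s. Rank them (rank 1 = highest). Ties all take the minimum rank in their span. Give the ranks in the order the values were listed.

Sorted (descending): 12.75, 12.75, 12.67, 12.5, 12.37, 11.44, 10.77, 10.77
The 2 values of 12.75 occupy positions 1–2 → each gets rank 1.
The 2 values of 10.77 occupy positions 7–8 → each gets rank 7.

3, 4, 5, 7, 1, 6, 1, 7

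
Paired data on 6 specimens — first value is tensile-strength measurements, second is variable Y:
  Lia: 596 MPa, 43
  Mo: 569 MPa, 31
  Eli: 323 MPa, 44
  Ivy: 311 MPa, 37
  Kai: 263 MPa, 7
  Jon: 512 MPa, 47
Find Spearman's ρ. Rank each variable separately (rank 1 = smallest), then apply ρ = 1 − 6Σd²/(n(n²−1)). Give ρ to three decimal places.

Ranks of variable 1: 6, 5, 3, 2, 1, 4
Ranks of variable 2: 4, 2, 5, 3, 1, 6
d = r₁ − r₂: 2, 3, -2, -1, 0, -2
d²: 4, 9, 4, 1, 0, 4; Σd² = 22
ρ = 1 − 6·22/(6·35) = 1 − 132/210 = 0.371

0.371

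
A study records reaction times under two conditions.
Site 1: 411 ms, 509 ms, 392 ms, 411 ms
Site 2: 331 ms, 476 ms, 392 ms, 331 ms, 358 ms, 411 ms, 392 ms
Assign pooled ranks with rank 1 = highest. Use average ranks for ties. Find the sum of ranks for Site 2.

50

Sorted (descending): 509, 476, 411, 411, 411, 392, 392, 392, 358, 331, 331
The 3 values of 411 occupy positions 3–5 → average rank 4.
The 3 values of 392 occupy positions 6–8 → average rank 7.
The 2 values of 331 occupy positions 10–11 → average rank (10+11)/2 = 10.5.
Site 2 values → pooled ranks: 331→10.5, 476→2, 392→7, 331→10.5, 358→9, 411→4, 392→7
Rank sum = 10.5 + 2 + 7 + 10.5 + 9 + 4 + 7 = 50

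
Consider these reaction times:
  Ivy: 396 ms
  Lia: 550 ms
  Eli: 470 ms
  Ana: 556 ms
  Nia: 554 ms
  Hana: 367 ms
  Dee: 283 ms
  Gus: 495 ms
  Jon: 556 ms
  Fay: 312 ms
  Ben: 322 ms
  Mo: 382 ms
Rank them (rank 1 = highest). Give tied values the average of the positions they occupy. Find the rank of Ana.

Sorted (descending): 556, 556, 554, 550, 495, 470, 396, 382, 367, 322, 312, 283
The 2 values of 556 occupy positions 1–2 → average rank (1+2)/2 = 1.5.
Ana has value 556 ms → rank 1.5.

1.5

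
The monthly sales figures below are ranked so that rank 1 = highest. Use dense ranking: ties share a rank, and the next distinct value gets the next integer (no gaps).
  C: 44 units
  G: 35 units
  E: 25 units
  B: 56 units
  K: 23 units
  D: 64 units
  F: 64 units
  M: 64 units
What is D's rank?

Sorted (descending): 64, 64, 64, 56, 44, 35, 25, 23
The 3 values of 64 share dense rank 1.
Remaining distinct values take the next consecutive integers.
D has value 64 units → rank 1.

1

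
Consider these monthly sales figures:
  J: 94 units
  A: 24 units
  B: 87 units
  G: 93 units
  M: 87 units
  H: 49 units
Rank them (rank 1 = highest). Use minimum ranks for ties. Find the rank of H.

5

Sorted (descending): 94, 93, 87, 87, 49, 24
The 2 values of 87 occupy positions 3–4 → each gets rank 3.
H has value 49 units → rank 5.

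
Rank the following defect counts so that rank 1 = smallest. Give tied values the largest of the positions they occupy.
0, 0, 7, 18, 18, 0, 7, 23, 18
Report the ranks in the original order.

3, 3, 5, 8, 8, 3, 5, 9, 8

Sorted (ascending): 0, 0, 0, 7, 7, 18, 18, 18, 23
The 3 values of 0 occupy positions 1–3 → each gets rank 3.
The 2 values of 7 occupy positions 4–5 → each gets rank 5.
The 3 values of 18 occupy positions 6–8 → each gets rank 8.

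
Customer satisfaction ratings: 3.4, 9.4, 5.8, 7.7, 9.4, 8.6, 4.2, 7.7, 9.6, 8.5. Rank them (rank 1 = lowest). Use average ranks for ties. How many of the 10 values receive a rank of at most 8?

Sorted (ascending): 3.4, 4.2, 5.8, 7.7, 7.7, 8.5, 8.6, 9.4, 9.4, 9.6
The 2 values of 7.7 occupy positions 4–5 → average rank (4+5)/2 = 4.5.
The 2 values of 9.4 occupy positions 8–9 → average rank (8+9)/2 = 8.5.
Ranks ≤ 8: {1, 2, 3, 4.5, 4.5, 6, 7} → 7 values.

7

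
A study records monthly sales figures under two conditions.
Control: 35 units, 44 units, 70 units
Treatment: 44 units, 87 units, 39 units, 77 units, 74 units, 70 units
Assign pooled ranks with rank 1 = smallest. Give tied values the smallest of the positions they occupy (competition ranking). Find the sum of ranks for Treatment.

34

Sorted (ascending): 35, 39, 44, 44, 70, 70, 74, 77, 87
The 2 values of 44 occupy positions 3–4 → each gets rank 3.
The 2 values of 70 occupy positions 5–6 → each gets rank 5.
Treatment values → pooled ranks: 44→3, 87→9, 39→2, 77→8, 74→7, 70→5
Rank sum = 3 + 9 + 2 + 8 + 7 + 5 = 34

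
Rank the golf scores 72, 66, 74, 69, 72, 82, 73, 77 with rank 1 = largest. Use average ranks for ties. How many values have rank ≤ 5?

4

Sorted (descending): 82, 77, 74, 73, 72, 72, 69, 66
The 2 values of 72 occupy positions 5–6 → average rank (5+6)/2 = 5.5.
Ranks ≤ 5: {1, 2, 3, 4} → 4 values.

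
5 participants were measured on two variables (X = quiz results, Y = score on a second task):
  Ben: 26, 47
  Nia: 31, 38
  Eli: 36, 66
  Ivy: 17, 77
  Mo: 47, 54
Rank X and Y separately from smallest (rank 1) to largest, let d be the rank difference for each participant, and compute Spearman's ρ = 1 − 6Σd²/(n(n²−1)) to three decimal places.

Ranks of variable 1: 2, 3, 4, 1, 5
Ranks of variable 2: 2, 1, 4, 5, 3
d = r₁ − r₂: 0, 2, 0, -4, 2
d²: 0, 4, 0, 16, 4; Σd² = 24
ρ = 1 − 6·24/(5·24) = 1 − 144/120 = -0.200

-0.200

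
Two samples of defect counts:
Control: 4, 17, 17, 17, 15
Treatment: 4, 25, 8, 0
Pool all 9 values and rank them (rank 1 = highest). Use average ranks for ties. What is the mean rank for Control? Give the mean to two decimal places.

4.30

Sorted (descending): 25, 17, 17, 17, 15, 8, 4, 4, 0
The 3 values of 17 occupy positions 2–4 → average rank 3.
The 2 values of 4 occupy positions 7–8 → average rank (7+8)/2 = 7.5.
Control values → pooled ranks: 4→7.5, 17→3, 17→3, 17→3, 15→5
Mean rank = (7.5 + 3 + 3 + 3 + 5) / 5 = 4.30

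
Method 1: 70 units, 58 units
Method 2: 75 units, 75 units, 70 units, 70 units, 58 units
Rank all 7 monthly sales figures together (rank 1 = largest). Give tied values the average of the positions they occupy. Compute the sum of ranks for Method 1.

Sorted (descending): 75, 75, 70, 70, 70, 58, 58
The 2 values of 75 occupy positions 1–2 → average rank (1+2)/2 = 1.5.
The 3 values of 70 occupy positions 3–5 → average rank 4.
The 2 values of 58 occupy positions 6–7 → average rank (6+7)/2 = 6.5.
Method 1 values → pooled ranks: 70→4, 58→6.5
Rank sum = 4 + 6.5 = 10.5

10.5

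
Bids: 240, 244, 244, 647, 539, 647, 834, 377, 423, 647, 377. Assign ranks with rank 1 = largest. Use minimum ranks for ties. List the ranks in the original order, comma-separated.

11, 9, 9, 2, 5, 2, 1, 7, 6, 2, 7

Sorted (descending): 834, 647, 647, 647, 539, 423, 377, 377, 244, 244, 240
The 3 values of 647 occupy positions 2–4 → each gets rank 2.
The 2 values of 377 occupy positions 7–8 → each gets rank 7.
The 2 values of 244 occupy positions 9–10 → each gets rank 9.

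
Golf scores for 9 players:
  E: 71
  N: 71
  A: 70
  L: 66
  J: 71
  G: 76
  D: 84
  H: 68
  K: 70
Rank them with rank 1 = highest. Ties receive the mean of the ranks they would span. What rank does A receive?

6.5

Sorted (descending): 84, 76, 71, 71, 71, 70, 70, 68, 66
The 3 values of 71 occupy positions 3–5 → average rank 4.
The 2 values of 70 occupy positions 6–7 → average rank (6+7)/2 = 6.5.
A has value 70 → rank 6.5.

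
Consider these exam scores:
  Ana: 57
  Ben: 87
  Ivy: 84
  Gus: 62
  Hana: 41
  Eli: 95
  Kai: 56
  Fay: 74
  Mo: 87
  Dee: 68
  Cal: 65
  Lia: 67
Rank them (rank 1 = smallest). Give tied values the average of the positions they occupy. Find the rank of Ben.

10.5

Sorted (ascending): 41, 56, 57, 62, 65, 67, 68, 74, 84, 87, 87, 95
The 2 values of 87 occupy positions 10–11 → average rank (10+11)/2 = 10.5.
Ben has value 87 → rank 10.5.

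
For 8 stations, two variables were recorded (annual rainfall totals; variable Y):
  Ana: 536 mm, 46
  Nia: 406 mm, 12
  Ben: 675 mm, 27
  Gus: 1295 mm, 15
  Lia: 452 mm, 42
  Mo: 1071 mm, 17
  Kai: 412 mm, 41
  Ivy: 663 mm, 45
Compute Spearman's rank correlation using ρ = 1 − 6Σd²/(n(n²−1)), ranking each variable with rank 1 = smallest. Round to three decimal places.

Ranks of variable 1: 4, 1, 6, 8, 3, 7, 2, 5
Ranks of variable 2: 8, 1, 4, 2, 6, 3, 5, 7
d = r₁ − r₂: -4, 0, 2, 6, -3, 4, -3, -2
d²: 16, 0, 4, 36, 9, 16, 9, 4; Σd² = 94
ρ = 1 − 6·94/(8·63) = 1 − 564/504 = -0.119

-0.119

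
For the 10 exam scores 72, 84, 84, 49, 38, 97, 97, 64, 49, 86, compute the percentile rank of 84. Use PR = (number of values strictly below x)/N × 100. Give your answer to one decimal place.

50.0

N = 10.
Strictly below 84: 5. Equal to 84: 2.
PR = 5/10 × 100 = 50.0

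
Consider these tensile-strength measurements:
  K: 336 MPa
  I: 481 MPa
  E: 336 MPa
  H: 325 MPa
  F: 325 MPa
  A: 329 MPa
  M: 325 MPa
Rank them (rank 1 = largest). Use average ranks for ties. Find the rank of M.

Sorted (descending): 481, 336, 336, 329, 325, 325, 325
The 2 values of 336 occupy positions 2–3 → average rank (2+3)/2 = 2.5.
The 3 values of 325 occupy positions 5–7 → average rank 6.
M has value 325 MPa → rank 6.

6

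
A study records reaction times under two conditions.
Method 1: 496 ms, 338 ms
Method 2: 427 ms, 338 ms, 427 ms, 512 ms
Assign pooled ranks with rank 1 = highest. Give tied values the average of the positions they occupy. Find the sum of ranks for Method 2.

13.5

Sorted (descending): 512, 496, 427, 427, 338, 338
The 2 values of 427 occupy positions 3–4 → average rank (3+4)/2 = 3.5.
The 2 values of 338 occupy positions 5–6 → average rank (5+6)/2 = 5.5.
Method 2 values → pooled ranks: 427→3.5, 338→5.5, 427→3.5, 512→1
Rank sum = 3.5 + 5.5 + 3.5 + 1 = 13.5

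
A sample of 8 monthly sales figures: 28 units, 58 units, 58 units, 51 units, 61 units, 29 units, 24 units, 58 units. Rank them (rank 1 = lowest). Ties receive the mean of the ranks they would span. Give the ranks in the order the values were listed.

Sorted (ascending): 24, 28, 29, 51, 58, 58, 58, 61
The 3 values of 58 occupy positions 5–7 → average rank 6.

2, 6, 6, 4, 8, 3, 1, 6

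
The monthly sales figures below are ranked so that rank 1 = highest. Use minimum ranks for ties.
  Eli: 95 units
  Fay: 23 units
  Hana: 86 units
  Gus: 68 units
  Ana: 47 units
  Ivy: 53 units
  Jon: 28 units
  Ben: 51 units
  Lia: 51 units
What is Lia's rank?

5

Sorted (descending): 95, 86, 68, 53, 51, 51, 47, 28, 23
The 2 values of 51 occupy positions 5–6 → each gets rank 5.
Lia has value 51 units → rank 5.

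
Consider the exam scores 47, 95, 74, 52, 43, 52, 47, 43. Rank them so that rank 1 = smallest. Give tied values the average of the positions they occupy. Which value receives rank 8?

95

Sorted (ascending): 43, 43, 47, 47, 52, 52, 74, 95
The 2 values of 43 occupy positions 1–2 → average rank (1+2)/2 = 1.5.
The 2 values of 47 occupy positions 3–4 → average rank (3+4)/2 = 3.5.
The 2 values of 52 occupy positions 5–6 → average rank (5+6)/2 = 5.5.
Rank 8 → value 95.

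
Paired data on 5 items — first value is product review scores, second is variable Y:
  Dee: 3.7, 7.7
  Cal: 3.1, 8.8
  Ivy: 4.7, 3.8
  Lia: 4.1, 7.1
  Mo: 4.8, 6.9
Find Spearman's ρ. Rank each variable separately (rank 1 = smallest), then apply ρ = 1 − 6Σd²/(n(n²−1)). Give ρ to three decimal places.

Ranks of variable 1: 2, 1, 4, 3, 5
Ranks of variable 2: 4, 5, 1, 3, 2
d = r₁ − r₂: -2, -4, 3, 0, 3
d²: 4, 16, 9, 0, 9; Σd² = 38
ρ = 1 − 6·38/(5·24) = 1 − 228/120 = -0.900

-0.900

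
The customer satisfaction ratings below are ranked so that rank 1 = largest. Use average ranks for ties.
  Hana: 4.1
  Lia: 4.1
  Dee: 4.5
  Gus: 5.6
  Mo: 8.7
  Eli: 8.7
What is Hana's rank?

Sorted (descending): 8.7, 8.7, 5.6, 4.5, 4.1, 4.1
The 2 values of 8.7 occupy positions 1–2 → average rank (1+2)/2 = 1.5.
The 2 values of 4.1 occupy positions 5–6 → average rank (5+6)/2 = 5.5.
Hana has value 4.1 → rank 5.5.

5.5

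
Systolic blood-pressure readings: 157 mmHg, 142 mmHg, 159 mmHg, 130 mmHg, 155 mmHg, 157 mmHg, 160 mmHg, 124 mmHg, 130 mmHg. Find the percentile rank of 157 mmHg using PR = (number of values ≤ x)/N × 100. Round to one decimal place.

77.8

N = 9.
Strictly below 157: 5. Equal to 157: 2.
PR = 7/9 × 100 = 77.8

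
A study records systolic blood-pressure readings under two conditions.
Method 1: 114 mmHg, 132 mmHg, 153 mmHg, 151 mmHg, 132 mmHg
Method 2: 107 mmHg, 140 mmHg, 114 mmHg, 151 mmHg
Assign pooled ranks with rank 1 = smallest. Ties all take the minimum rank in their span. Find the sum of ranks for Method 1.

Sorted (ascending): 107, 114, 114, 132, 132, 140, 151, 151, 153
The 2 values of 114 occupy positions 2–3 → each gets rank 2.
The 2 values of 132 occupy positions 4–5 → each gets rank 4.
The 2 values of 151 occupy positions 7–8 → each gets rank 7.
Method 1 values → pooled ranks: 114→2, 132→4, 153→9, 151→7, 132→4
Rank sum = 2 + 4 + 9 + 7 + 4 = 26

26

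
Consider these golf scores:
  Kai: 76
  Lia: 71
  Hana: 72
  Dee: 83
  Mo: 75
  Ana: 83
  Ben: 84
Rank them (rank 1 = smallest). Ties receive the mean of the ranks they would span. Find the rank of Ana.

5.5

Sorted (ascending): 71, 72, 75, 76, 83, 83, 84
The 2 values of 83 occupy positions 5–6 → average rank (5+6)/2 = 5.5.
Ana has value 83 → rank 5.5.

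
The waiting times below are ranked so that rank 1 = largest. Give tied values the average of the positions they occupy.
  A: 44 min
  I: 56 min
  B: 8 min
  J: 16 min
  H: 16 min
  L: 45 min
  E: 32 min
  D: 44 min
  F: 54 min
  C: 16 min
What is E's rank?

6

Sorted (descending): 56, 54, 45, 44, 44, 32, 16, 16, 16, 8
The 2 values of 44 occupy positions 4–5 → average rank (4+5)/2 = 4.5.
The 3 values of 16 occupy positions 7–9 → average rank 8.
E has value 32 min → rank 6.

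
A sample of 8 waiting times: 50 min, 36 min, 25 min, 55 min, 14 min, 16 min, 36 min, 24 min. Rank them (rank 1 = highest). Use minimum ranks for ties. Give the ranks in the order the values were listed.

2, 3, 5, 1, 8, 7, 3, 6

Sorted (descending): 55, 50, 36, 36, 25, 24, 16, 14
The 2 values of 36 occupy positions 3–4 → each gets rank 3.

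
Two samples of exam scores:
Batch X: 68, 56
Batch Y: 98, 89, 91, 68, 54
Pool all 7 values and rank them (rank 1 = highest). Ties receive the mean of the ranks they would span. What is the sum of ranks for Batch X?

10.5

Sorted (descending): 98, 91, 89, 68, 68, 56, 54
The 2 values of 68 occupy positions 4–5 → average rank (4+5)/2 = 4.5.
Batch X values → pooled ranks: 68→4.5, 56→6
Rank sum = 4.5 + 6 = 10.5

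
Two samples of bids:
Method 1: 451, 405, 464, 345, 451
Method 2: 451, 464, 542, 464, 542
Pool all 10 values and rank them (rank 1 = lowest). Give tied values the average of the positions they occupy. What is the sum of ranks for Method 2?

Sorted (ascending): 345, 405, 451, 451, 451, 464, 464, 464, 542, 542
The 3 values of 451 occupy positions 3–5 → average rank 4.
The 3 values of 464 occupy positions 6–8 → average rank 7.
The 2 values of 542 occupy positions 9–10 → average rank (9+10)/2 = 9.5.
Method 2 values → pooled ranks: 451→4, 464→7, 542→9.5, 464→7, 542→9.5
Rank sum = 4 + 7 + 9.5 + 7 + 9.5 = 37

37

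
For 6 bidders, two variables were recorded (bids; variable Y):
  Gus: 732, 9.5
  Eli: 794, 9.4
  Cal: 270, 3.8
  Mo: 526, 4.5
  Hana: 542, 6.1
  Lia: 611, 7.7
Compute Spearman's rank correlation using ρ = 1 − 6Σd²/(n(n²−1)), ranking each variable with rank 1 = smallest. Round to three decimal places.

0.943

Ranks of variable 1: 5, 6, 1, 2, 3, 4
Ranks of variable 2: 6, 5, 1, 2, 3, 4
d = r₁ − r₂: -1, 1, 0, 0, 0, 0
d²: 1, 1, 0, 0, 0, 0; Σd² = 2
ρ = 1 − 6·2/(6·35) = 1 − 12/210 = 0.943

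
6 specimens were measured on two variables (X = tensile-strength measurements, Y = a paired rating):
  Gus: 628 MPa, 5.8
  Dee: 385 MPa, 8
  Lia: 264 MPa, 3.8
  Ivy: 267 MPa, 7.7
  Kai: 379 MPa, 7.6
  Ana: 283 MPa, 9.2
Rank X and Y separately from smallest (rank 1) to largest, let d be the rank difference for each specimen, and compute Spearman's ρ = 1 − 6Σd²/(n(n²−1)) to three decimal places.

Ranks of variable 1: 6, 5, 1, 2, 4, 3
Ranks of variable 2: 2, 5, 1, 4, 3, 6
d = r₁ − r₂: 4, 0, 0, -2, 1, -3
d²: 16, 0, 0, 4, 1, 9; Σd² = 30
ρ = 1 − 6·30/(6·35) = 1 − 180/210 = 0.143

0.143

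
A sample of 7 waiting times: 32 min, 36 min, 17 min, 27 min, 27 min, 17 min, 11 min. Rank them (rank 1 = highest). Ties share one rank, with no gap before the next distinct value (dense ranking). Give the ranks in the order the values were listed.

Sorted (descending): 36, 32, 27, 27, 17, 17, 11
The 2 values of 27 share dense rank 3.
The 2 values of 17 share dense rank 4.
Remaining distinct values take the next consecutive integers.

2, 1, 4, 3, 3, 4, 5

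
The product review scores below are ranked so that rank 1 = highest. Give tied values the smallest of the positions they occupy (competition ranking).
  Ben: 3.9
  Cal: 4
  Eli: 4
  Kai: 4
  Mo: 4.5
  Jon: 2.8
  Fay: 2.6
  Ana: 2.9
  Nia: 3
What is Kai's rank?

2

Sorted (descending): 4.5, 4, 4, 4, 3.9, 3, 2.9, 2.8, 2.6
The 3 values of 4 occupy positions 2–4 → each gets rank 2.
Kai has value 4 → rank 2.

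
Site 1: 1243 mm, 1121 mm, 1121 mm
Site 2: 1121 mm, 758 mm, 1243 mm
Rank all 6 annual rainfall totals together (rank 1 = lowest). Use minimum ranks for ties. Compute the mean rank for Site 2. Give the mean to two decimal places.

Sorted (ascending): 758, 1121, 1121, 1121, 1243, 1243
The 3 values of 1121 occupy positions 2–4 → each gets rank 2.
The 2 values of 1243 occupy positions 5–6 → each gets rank 5.
Site 2 values → pooled ranks: 1121→2, 758→1, 1243→5
Mean rank = (2 + 1 + 5) / 3 = 2.67

2.67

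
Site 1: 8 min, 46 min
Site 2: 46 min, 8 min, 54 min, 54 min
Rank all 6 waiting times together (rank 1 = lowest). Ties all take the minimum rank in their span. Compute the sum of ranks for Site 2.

Sorted (ascending): 8, 8, 46, 46, 54, 54
The 2 values of 8 occupy positions 1–2 → each gets rank 1.
The 2 values of 46 occupy positions 3–4 → each gets rank 3.
The 2 values of 54 occupy positions 5–6 → each gets rank 5.
Site 2 values → pooled ranks: 46→3, 8→1, 54→5, 54→5
Rank sum = 3 + 1 + 5 + 5 = 14

14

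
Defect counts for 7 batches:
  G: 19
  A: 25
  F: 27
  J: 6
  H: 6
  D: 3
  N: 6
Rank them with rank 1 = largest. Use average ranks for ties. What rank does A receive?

Sorted (descending): 27, 25, 19, 6, 6, 6, 3
The 3 values of 6 occupy positions 4–6 → average rank 5.
A has value 25 → rank 2.

2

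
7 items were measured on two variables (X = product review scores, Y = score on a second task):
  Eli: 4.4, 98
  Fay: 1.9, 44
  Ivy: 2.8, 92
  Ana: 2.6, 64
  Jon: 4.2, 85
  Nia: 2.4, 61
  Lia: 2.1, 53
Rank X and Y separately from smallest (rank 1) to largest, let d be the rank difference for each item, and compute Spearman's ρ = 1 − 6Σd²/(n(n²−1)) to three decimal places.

Ranks of variable 1: 7, 1, 5, 4, 6, 3, 2
Ranks of variable 2: 7, 1, 6, 4, 5, 3, 2
d = r₁ − r₂: 0, 0, -1, 0, 1, 0, 0
d²: 0, 0, 1, 0, 1, 0, 0; Σd² = 2
ρ = 1 − 6·2/(7·48) = 1 − 12/336 = 0.964

0.964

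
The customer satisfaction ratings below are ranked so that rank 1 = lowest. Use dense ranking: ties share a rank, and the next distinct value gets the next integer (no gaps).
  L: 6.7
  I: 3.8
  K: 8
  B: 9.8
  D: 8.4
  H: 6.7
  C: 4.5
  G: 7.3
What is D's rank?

Sorted (ascending): 3.8, 4.5, 6.7, 6.7, 7.3, 8, 8.4, 9.8
The 2 values of 6.7 share dense rank 3.
Remaining distinct values take the next consecutive integers.
D has value 8.4 → rank 6.

6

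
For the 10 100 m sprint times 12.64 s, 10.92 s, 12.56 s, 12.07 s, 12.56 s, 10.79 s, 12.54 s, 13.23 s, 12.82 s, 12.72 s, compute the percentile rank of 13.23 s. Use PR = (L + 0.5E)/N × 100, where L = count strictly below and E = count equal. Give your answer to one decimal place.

95.0

N = 10.
Strictly below 13.23: 9. Equal to 13.23: 1.
PR = (9 + 0.5·1)/10 × 100 = 95.0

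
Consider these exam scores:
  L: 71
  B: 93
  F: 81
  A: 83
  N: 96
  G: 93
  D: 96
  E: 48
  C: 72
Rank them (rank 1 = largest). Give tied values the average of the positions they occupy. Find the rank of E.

9

Sorted (descending): 96, 96, 93, 93, 83, 81, 72, 71, 48
The 2 values of 96 occupy positions 1–2 → average rank (1+2)/2 = 1.5.
The 2 values of 93 occupy positions 3–4 → average rank (3+4)/2 = 3.5.
E has value 48 → rank 9.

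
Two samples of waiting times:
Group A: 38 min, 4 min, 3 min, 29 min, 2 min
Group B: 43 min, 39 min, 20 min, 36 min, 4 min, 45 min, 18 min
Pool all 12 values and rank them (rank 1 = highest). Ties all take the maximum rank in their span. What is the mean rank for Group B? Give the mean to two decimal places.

5.14

Sorted (descending): 45, 43, 39, 38, 36, 29, 20, 18, 4, 4, 3, 2
The 2 values of 4 occupy positions 9–10 → each gets rank 10.
Group B values → pooled ranks: 43→2, 39→3, 20→7, 36→5, 4→10, 45→1, 18→8
Mean rank = (2 + 3 + 7 + 5 + 10 + 1 + 8) / 7 = 5.14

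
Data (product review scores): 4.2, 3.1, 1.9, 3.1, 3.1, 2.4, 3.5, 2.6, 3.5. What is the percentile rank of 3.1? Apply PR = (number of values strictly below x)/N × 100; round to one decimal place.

33.3

N = 9.
Strictly below 3.1: 3. Equal to 3.1: 3.
PR = 3/9 × 100 = 33.3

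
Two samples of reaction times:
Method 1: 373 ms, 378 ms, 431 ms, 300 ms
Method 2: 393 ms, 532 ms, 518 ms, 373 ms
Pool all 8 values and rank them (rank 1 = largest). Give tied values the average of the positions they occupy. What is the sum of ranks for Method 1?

22.5

Sorted (descending): 532, 518, 431, 393, 378, 373, 373, 300
The 2 values of 373 occupy positions 6–7 → average rank (6+7)/2 = 6.5.
Method 1 values → pooled ranks: 373→6.5, 378→5, 431→3, 300→8
Rank sum = 6.5 + 5 + 3 + 8 = 22.5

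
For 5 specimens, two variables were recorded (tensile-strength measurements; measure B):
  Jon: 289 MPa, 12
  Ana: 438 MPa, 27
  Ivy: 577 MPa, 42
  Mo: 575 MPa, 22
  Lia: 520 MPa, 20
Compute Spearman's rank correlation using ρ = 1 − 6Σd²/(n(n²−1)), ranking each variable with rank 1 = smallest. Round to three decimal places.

0.700

Ranks of variable 1: 1, 2, 5, 4, 3
Ranks of variable 2: 1, 4, 5, 3, 2
d = r₁ − r₂: 0, -2, 0, 1, 1
d²: 0, 4, 0, 1, 1; Σd² = 6
ρ = 1 − 6·6/(5·24) = 1 − 36/120 = 0.700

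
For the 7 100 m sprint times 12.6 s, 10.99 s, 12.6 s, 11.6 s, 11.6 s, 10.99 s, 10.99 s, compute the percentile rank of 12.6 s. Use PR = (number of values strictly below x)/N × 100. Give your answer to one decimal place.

71.4

N = 7.
Strictly below 12.6: 5. Equal to 12.6: 2.
PR = 5/7 × 100 = 71.4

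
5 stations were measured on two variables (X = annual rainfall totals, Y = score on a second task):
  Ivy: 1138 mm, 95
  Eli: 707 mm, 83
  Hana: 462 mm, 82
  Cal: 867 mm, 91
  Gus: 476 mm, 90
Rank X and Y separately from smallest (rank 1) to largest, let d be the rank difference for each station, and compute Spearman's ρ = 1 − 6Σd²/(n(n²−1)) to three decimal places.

0.900

Ranks of variable 1: 5, 3, 1, 4, 2
Ranks of variable 2: 5, 2, 1, 4, 3
d = r₁ − r₂: 0, 1, 0, 0, -1
d²: 0, 1, 0, 0, 1; Σd² = 2
ρ = 1 − 6·2/(5·24) = 1 − 12/120 = 0.900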